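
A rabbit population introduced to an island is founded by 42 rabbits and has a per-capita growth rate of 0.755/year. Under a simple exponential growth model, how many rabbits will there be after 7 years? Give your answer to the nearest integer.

N(t) = N₀·e^(rt) = 42 × e^(0.755×7) = 42 × e^5.285.
e^5.285 ≈ 197.35, so N ≈ 42 × 197.35 = 8288.88.

8289 rabbits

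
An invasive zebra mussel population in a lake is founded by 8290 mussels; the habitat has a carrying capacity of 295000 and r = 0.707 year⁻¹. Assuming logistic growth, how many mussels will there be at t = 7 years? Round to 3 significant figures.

237000 mussels

A = (K − N₀)/N₀ = (295000 − 8290)/8290 = 34.585.
N(t) = K/(1 + A·e^(−rt)) = 295000/(1 + 34.585×e^(−0.707×7)).
e^(−4.949) = 0.0070905; denominator = 1 + 34.585×0.0070905 = 1.2452.
N = 295000/1.2452 = 236905.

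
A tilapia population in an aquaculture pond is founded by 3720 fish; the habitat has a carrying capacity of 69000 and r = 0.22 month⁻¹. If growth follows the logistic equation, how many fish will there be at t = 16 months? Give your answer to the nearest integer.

A = (K − N₀)/N₀ = (69000 − 3720)/3720 = 17.548.
N(t) = K/(1 + A·e^(−rt)) = 69000/(1 + 17.548×e^(−0.22×16)).
e^(−3.52) = 0.029599; denominator = 1 + 17.548×0.029599 = 1.5194.
N = 69000/1.5194 = 45412.

45412 fish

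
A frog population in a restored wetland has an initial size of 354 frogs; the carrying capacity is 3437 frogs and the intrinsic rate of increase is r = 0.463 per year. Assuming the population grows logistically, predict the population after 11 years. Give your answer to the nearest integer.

3263 frogs

A = (K − N₀)/N₀ = (3437 − 354)/354 = 8.709.
N(t) = K/(1 + A·e^(−rt)) = 3437/(1 + 8.709×e^(−0.463×11)).
e^(−5.093) = 0.0061396; denominator = 1 + 8.709×0.0061396 = 1.0535.
N = 3437/1.0535 = 3262.55.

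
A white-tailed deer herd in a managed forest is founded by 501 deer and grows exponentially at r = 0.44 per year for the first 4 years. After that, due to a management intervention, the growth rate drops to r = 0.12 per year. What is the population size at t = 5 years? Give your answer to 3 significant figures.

3280 deer

Phase 1: N(4) = 501·e^(0.44×4) = 501·e^1.76 = 2912.03.
Phase 2 runs for 5 − 4 = 1 years at r = 0.12.
N(5) = 2912.03·e^(0.12×1) = 2912.03·e^0.12 = 3283.31.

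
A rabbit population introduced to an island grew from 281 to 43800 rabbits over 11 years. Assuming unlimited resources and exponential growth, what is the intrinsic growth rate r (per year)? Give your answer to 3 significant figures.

0.459 per year

From N(t) = N₀·e^(rt): e^(r·11) = 43800/281 = 155.87.
r·11 = ln(155.87) = 5.049, so r = 5.049/11 = 0.459.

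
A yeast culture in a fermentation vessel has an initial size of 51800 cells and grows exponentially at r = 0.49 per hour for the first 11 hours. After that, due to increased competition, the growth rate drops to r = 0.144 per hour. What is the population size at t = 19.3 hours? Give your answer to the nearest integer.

Phase 1: N(11) = 51800·e^(0.49×11) = 51800·e^5.39 = 1.135474×10^7.
Phase 2 runs for 19.3 − 11 = 8.3 hours at r = 0.144.
N(19.3) = 1.135474×10^7·e^(0.144×8.3) = 1.135474×10^7·e^1.195 = 3.751853×10^7.

37518527 cells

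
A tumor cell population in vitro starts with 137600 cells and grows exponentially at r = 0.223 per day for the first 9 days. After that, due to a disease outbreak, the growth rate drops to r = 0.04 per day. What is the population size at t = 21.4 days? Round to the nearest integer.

1681348 cells

Phase 1: N(9) = 137600·e^(0.223×9) = 137600·e^2.007 = 1.023876×10^6.
Phase 2 runs for 21.4 − 9 = 12.4 days at r = 0.04.
N(21.4) = 1.023876×10^6·e^(0.04×12.4) = 1.023876×10^6·e^0.496 = 1.681348×10^6.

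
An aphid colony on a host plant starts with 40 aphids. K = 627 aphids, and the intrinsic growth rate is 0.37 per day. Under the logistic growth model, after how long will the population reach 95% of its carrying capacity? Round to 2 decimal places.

A = (K − N₀)/N₀ = (627 − 40)/40 = 14.675.
Solve 627/(1 + 14.675·e^(−0.37t)) = 595.65: 1 + 14.675·e^(−0.37t) = 1.0526, so e^(−0.37t) = 0.00358648.
−0.37·t = ln(0.00358648) = -5.6306, so t = 5.6306/0.37 = 15.218.

15.22 days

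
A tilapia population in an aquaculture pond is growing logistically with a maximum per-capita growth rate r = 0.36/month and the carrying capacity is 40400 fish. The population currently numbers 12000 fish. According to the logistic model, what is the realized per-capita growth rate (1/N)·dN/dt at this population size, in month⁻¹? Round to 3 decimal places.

(1/N)·dN/dt = r(1 − N/K) = 0.36 × (1 − 12000/40400).
= 0.36 × 0.70297 = 0.25307.

0.253 per month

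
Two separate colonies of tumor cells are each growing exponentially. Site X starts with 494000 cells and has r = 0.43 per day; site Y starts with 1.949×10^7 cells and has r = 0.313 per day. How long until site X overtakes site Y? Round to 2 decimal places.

Set 494000·e^(0.43t) = 1.949×10^7·e^(0.313t).
e^((0.43 − 0.313)t) = 1.949×10^7/494000 → e^(0.117·t) = 39.453.
0.117·t = ln(39.453) = 3.6751, so t = 3.6751/0.117 = 31.411.

31.41 days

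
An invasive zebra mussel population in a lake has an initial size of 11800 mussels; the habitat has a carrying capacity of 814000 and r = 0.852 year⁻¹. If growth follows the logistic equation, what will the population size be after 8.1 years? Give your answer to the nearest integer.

A = (K − N₀)/N₀ = (814000 − 11800)/11800 = 67.983.
N(t) = K/(1 + A·e^(−rt)) = 814000/(1 + 67.983×e^(−0.852×8.1)).
e^(−6.901) = 0.0010066; denominator = 1 + 67.983×0.0010066 = 1.0684.
N = 814000/1.0684 = 761865.

761865 mussels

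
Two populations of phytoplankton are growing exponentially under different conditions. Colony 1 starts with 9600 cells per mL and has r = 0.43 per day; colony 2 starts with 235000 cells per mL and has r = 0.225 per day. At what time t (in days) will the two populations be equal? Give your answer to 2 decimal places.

Set 9600·e^(0.43t) = 235000·e^(0.225t).
e^((0.43 − 0.225)t) = 235000/9600 → e^(0.205·t) = 24.479.
0.205·t = ln(24.479) = 3.1978, so t = 3.1978/0.205 = 15.599.

15.60 days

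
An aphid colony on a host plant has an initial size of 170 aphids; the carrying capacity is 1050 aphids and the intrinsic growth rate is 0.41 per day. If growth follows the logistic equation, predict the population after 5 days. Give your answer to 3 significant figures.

A = (K − N₀)/N₀ = (1050 − 170)/170 = 5.1765.
N(t) = K/(1 + A·e^(−rt)) = 1050/(1 + 5.1765×e^(−0.41×5)).
e^(−2.05) = 0.12873; denominator = 1 + 5.1765×0.12873 = 1.6664.
N = 1050/1.6664 = 630.104.

630 aphids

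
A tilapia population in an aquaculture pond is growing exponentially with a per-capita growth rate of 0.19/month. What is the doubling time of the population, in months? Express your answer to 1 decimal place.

3.6 months

Doubling time t_d = ln(2)/r = 0.6931/0.19 = 3.6481.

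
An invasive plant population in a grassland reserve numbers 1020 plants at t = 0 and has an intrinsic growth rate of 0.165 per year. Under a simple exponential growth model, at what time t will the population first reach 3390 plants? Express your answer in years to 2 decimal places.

7.28 years

Set N₀·e^(rt) = 3390: e^(0.165·t) = 3390/1020 = 3.3235.
0.165·t = ln(3.3235) = 1.201, so t = 1.201/0.165 = 7.279.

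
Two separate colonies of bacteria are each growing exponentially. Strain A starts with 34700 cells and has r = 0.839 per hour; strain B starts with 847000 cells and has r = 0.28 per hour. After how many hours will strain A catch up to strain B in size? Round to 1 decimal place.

Set 34700·e^(0.839t) = 847000·e^(0.28t).
e^((0.839 − 0.28)t) = 847000/34700 → e^(0.559·t) = 24.409.
0.559·t = ln(24.409) = 3.195, so t = 3.195/0.559 = 5.7155.

5.7 hours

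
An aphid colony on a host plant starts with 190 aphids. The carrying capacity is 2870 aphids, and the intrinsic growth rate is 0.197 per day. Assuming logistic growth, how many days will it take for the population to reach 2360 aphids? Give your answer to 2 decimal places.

A = (K − N₀)/N₀ = (2870 − 190)/190 = 14.105.
Solve 2870/(1 + 14.105·e^(−0.197t)) = 2360: 1 + 14.105·e^(−0.197t) = 1.2161, so e^(−0.197t) = 0.0153206.
−0.197·t = ln(0.0153206) = -4.1786, so t = 4.1786/0.197 = 21.211.

21.21 days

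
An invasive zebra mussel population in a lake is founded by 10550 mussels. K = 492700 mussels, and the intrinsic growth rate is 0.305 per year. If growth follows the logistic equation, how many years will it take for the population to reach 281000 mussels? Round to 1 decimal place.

13.5 years

A = (K − N₀)/N₀ = (492700 − 10550)/10550 = 45.701.
Solve 492700/(1 + 45.701·e^(−0.305t)) = 281000: 1 + 45.701·e^(−0.305t) = 1.7534, so e^(−0.305t) = 0.0164848.
−0.305·t = ln(0.0164848) = -4.1053, so t = 4.1053/0.305 = 13.46.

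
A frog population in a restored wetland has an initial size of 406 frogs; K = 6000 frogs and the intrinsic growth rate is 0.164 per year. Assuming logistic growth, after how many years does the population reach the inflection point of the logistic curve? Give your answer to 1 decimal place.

Logistic growth is fastest at N = K/2 = 3000.
A = (K − N₀)/N₀ = 13.778. Set K/(1 + A·e^(−rt)) = K/2 → A·e^(−rt) = 1.
e^(−0.164t) = 1/13.778 = 0.0725778, so t = ln(13.778)/0.164 = 2.6231/0.164 = 15.994.

16.0 years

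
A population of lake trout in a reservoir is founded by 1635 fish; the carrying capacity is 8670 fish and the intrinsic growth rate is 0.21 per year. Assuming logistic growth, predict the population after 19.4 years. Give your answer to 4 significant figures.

A = (K − N₀)/N₀ = (8670 − 1635)/1635 = 4.3028.
N(t) = K/(1 + A·e^(−rt)) = 8670/(1 + 4.3028×e^(−0.21×19.4)).
e^(−4.074) = 0.017009; denominator = 1 + 4.3028×0.017009 = 1.0732.
N = 8670/1.0732 = 8078.75.

8079 fish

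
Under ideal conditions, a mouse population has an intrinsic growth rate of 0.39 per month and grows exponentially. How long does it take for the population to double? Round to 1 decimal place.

1.8 months

Doubling time t_d = ln(2)/r = 0.6931/0.39 = 1.7773.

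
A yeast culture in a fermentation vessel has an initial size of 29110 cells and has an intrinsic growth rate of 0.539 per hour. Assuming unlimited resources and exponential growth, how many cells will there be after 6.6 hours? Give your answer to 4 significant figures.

N(t) = N₀·e^(rt) = 29110 × e^(0.539×6.6) = 29110 × e^3.557.
e^3.557 ≈ 35.072, so N ≈ 29110 × 35.072 = 1.020943×10^6.

1021000 cells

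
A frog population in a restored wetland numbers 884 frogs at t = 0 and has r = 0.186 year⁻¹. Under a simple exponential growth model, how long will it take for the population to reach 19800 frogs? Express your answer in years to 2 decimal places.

Set N₀·e^(rt) = 19800: e^(0.186·t) = 19800/884 = 22.398.
0.186·t = ln(22.398) = 3.109, so t = 3.109/0.186 = 16.715.

16.71 years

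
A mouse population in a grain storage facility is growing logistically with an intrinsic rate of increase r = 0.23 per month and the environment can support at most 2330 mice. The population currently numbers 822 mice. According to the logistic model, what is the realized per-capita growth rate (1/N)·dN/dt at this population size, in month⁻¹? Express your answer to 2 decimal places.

0.15 per month

(1/N)·dN/dt = r(1 − N/K) = 0.23 × (1 − 822/2330).
= 0.23 × 0.64721 = 0.14886.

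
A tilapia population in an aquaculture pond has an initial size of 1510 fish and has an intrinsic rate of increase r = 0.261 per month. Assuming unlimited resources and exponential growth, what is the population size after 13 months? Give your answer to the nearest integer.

44930 fish

N(t) = N₀·e^(rt) = 1510 × e^(0.261×13) = 1510 × e^3.393.
e^3.393 ≈ 29.755, so N ≈ 1510 × 29.755 = 44930.2.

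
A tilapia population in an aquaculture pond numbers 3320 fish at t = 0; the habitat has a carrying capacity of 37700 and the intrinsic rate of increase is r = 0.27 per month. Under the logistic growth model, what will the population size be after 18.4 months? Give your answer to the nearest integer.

35166 fish

A = (K − N₀)/N₀ = (37700 − 3320)/3320 = 10.355.
N(t) = K/(1 + A·e^(−rt)) = 37700/(1 + 10.355×e^(−0.27×18.4)).
e^(−4.968) = 0.006957; denominator = 1 + 10.355×0.006957 = 1.072.
N = 37700/1.072 = 35166.5.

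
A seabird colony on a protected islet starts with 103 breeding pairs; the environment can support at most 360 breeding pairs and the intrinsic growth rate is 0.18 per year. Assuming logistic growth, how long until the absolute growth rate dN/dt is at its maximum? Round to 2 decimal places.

Logistic growth is fastest at N = K/2 = 180.
A = (K − N₀)/N₀ = 2.4951. Set K/(1 + A·e^(−rt)) = K/2 → A·e^(−rt) = 1.
e^(−0.18t) = 1/2.4951 = 0.400778, so t = ln(2.4951)/0.18 = 0.91435/0.18 = 5.0797.

5.08 years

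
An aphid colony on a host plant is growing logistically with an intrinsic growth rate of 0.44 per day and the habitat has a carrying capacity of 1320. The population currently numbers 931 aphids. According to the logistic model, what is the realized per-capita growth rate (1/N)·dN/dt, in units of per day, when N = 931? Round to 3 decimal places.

(1/N)·dN/dt = r(1 − N/K) = 0.44 × (1 − 931/1320).
= 0.44 × 0.2947 = 0.12967.

0.130 per day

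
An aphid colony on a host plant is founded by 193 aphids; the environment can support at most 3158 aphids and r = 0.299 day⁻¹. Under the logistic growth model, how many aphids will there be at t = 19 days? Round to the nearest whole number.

A = (K − N₀)/N₀ = (3158 − 193)/193 = 15.363.
N(t) = K/(1 + A·e^(−rt)) = 3158/(1 + 15.363×e^(−0.299×19)).
e^(−5.681) = 0.0034101; denominator = 1 + 15.363×0.0034101 = 1.0524.
N = 3158/1.0524 = 3000.79.

3001 aphids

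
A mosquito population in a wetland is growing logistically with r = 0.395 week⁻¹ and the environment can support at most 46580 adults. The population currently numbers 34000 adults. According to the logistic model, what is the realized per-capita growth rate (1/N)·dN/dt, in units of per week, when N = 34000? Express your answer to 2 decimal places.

(1/N)·dN/dt = r(1 − N/K) = 0.395 × (1 − 34000/46580).
= 0.395 × 0.27007 = 0.10668.

0.11 per week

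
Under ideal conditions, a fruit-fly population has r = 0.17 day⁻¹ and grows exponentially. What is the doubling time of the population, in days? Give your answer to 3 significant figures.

4.08 days

Doubling time t_d = ln(2)/r = 0.6931/0.17 = 4.0773.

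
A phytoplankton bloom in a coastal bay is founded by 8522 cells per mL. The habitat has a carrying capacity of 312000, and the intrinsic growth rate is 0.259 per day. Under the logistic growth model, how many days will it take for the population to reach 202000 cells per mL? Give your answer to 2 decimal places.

A = (K − N₀)/N₀ = (312000 − 8522)/8522 = 35.611.
Solve 312000/(1 + 35.611·e^(−0.259t)) = 202000: 1 + 35.611·e^(−0.259t) = 1.5446, so e^(−0.259t) = 0.0152917.
−0.259·t = ln(0.0152917) = -4.1804, so t = 4.1804/0.259 = 16.141.

16.14 days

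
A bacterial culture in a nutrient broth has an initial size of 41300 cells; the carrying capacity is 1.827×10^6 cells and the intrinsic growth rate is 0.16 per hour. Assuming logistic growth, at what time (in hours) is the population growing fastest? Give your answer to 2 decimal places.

23.54 hours

Logistic growth is fastest at N = K/2 = 913500.
A = (K − N₀)/N₀ = 43.237. Set K/(1 + A·e^(−rt)) = K/2 → A·e^(−rt) = 1.
e^(−0.16t) = 1/43.237 = 0.0231282, so t = ln(43.237)/0.16 = 3.7667/0.16 = 23.542.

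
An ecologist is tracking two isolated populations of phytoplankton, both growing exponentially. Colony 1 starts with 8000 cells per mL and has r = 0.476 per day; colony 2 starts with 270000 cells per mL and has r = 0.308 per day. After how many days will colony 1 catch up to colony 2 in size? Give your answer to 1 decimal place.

Set 8000·e^(0.476t) = 270000·e^(0.308t).
e^((0.476 − 0.308)t) = 270000/8000 → e^(0.168·t) = 33.75.
0.168·t = ln(33.75) = 3.519, so t = 3.519/0.168 = 20.946.

20.9 days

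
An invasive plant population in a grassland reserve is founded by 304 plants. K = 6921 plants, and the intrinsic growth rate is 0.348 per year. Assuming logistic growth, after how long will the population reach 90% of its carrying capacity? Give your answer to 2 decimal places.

15.17 years

A = (K − N₀)/N₀ = (6921 − 304)/304 = 21.766.
Solve 6921/(1 + 21.766·e^(−0.348t)) = 6228.9: 1 + 21.766·e^(−0.348t) = 1.1111, so e^(−0.348t) = 0.0051047.
−0.348·t = ln(0.0051047) = -5.2776, so t = 5.2776/0.348 = 15.166.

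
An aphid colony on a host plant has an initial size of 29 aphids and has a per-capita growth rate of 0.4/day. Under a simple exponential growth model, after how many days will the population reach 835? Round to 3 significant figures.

8.40 days

Set N₀·e^(rt) = 835: e^(0.4·t) = 835/29 = 28.793.
0.4·t = ln(28.793) = 3.3601, so t = 3.3601/0.4 = 8.4003.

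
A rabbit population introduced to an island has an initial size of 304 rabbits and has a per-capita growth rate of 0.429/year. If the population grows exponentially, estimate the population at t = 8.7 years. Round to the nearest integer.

12700 rabbits

N(t) = N₀·e^(rt) = 304 × e^(0.429×8.7) = 304 × e^3.732.
e^3.732 ≈ 41.775, so N ≈ 304 × 41.775 = 12699.6.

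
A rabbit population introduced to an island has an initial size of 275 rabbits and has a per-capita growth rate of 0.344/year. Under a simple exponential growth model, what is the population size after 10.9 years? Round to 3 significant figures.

N(t) = N₀·e^(rt) = 275 × e^(0.344×10.9) = 275 × e^3.75.
e^3.75 ≈ 42.504, so N ≈ 275 × 42.504 = 11688.6.

11700 rabbits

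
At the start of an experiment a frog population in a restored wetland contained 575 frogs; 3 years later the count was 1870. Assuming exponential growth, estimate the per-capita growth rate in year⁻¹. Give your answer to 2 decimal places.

From N(t) = N₀·e^(rt): e^(r·3) = 1870/575 = 3.2522.
r·3 = ln(3.2522) = 1.1793, so r = 1.1793/3 = 0.39311.

0.39 per year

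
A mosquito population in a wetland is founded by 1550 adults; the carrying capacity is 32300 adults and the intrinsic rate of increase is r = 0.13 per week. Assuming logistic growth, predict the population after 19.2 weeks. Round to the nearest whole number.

12258 adults

A = (K − N₀)/N₀ = (32300 − 1550)/1550 = 19.839.
N(t) = K/(1 + A·e^(−rt)) = 32300/(1 + 19.839×e^(−0.13×19.2)).
e^(−2.496) = 0.082414; denominator = 1 + 19.839×0.082414 = 2.635.
N = 32300/2.635 = 12258.1.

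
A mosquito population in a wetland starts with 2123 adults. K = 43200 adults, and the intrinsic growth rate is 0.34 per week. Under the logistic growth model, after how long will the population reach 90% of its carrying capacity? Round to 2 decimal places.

A = (K − N₀)/N₀ = (43200 − 2123)/2123 = 19.349.
Solve 43200/(1 + 19.349·e^(−0.34t)) = 38880: 1 + 19.349·e^(−0.34t) = 1.1111, so e^(−0.34t) = 0.0057426.
−0.34·t = ln(0.0057426) = -5.1598, so t = 5.1598/0.34 = 15.176.

15.18 weeks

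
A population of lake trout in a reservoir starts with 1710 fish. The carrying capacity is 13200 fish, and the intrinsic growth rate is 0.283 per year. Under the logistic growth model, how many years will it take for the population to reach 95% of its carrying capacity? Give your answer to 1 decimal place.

17.1 years

A = (K − N₀)/N₀ = (13200 − 1710)/1710 = 6.7193.
Solve 13200/(1 + 6.7193·e^(−0.283t)) = 12540: 1 + 6.7193·e^(−0.283t) = 1.0526, so e^(−0.283t) = 0.0078329.
−0.283·t = ln(0.0078329) = -4.8494, so t = 4.8494/0.283 = 17.136.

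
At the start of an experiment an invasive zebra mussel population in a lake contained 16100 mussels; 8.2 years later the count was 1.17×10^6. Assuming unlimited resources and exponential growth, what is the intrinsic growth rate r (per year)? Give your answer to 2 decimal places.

0.52 per year

From N(t) = N₀·e^(rt): e^(r·8.2) = 1.17×10^6/16100 = 72.671.
r·8.2 = ln(72.671) = 4.2859, so r = 4.2859/8.2 = 0.52268.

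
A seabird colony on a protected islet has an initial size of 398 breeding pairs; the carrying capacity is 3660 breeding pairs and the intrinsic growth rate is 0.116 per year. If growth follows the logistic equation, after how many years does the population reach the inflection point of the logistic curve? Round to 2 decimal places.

18.13 years

Logistic growth is fastest at N = K/2 = 1830.
A = (K − N₀)/N₀ = 8.196. Set K/(1 + A·e^(−rt)) = K/2 → A·e^(−rt) = 1.
e^(−0.116t) = 1/8.196 = 0.122011, so t = ln(8.196)/0.116 = 2.1036/0.116 = 18.135.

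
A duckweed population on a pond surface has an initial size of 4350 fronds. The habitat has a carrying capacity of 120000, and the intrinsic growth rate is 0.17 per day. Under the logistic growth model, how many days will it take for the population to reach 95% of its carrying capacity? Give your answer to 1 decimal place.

36.6 days

A = (K − N₀)/N₀ = (120000 − 4350)/4350 = 26.586.
Solve 120000/(1 + 26.586·e^(−0.17t)) = 114000: 1 + 26.586·e^(−0.17t) = 1.0526, so e^(−0.17t) = 0.00197966.
−0.17·t = ln(0.00197966) = -6.2248, so t = 6.2248/0.17 = 36.617.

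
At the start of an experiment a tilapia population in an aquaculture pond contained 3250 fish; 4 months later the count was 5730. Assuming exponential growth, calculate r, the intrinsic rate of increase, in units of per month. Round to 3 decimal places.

From N(t) = N₀·e^(rt): e^(r·4) = 5730/3250 = 1.7631.
r·4 = ln(1.7631) = 0.56706, so r = 0.56706/4 = 0.14177.

0.142 per month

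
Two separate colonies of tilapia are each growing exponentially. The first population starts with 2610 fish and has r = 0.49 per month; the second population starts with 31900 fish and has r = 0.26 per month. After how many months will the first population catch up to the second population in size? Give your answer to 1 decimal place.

Set 2610·e^(0.49t) = 31900·e^(0.26t).
e^((0.49 − 0.26)t) = 31900/2610 → e^(0.23·t) = 12.222.
0.23·t = ln(12.222) = 2.5033, so t = 2.5033/0.23 = 10.884.

10.9 months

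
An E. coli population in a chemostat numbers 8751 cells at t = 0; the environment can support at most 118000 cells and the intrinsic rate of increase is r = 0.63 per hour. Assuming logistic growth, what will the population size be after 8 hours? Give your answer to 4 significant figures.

A = (K − N₀)/N₀ = (118000 − 8751)/8751 = 12.484.
N(t) = K/(1 + A·e^(−rt)) = 118000/(1 + 12.484×e^(−0.63×8)).
e^(−5.04) = 0.0064737; denominator = 1 + 12.484×0.0064737 = 1.0808.
N = 118000/1.0808 = 109176.

109200 cells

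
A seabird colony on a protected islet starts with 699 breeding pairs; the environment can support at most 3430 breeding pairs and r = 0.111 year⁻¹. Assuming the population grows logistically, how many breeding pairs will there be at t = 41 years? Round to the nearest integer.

3294 breeding pairs

A = (K − N₀)/N₀ = (3430 − 699)/699 = 3.907.
N(t) = K/(1 + A·e^(−rt)) = 3430/(1 + 3.907×e^(−0.111×41)).
e^(−4.551) = 0.010557; denominator = 1 + 3.907×0.010557 = 1.0412.
N = 3430/1.0412 = 3294.13.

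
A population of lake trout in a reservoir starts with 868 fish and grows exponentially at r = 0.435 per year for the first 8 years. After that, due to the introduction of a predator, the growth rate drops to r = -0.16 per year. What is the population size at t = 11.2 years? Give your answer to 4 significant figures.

16890 fish

Phase 1: N(8) = 868·e^(0.435×8) = 868·e^3.48 = 28175.
Phase 2 runs for 11.2 − 8 = 3.2 years at r = -0.16.
N(11.2) = 28175·e^(-0.16×3.2) = 28175·e^-0.512 = 16885.2.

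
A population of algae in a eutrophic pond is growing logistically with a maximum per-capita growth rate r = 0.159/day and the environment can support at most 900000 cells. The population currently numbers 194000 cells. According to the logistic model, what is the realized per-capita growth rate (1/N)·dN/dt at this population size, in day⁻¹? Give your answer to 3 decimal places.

(1/N)·dN/dt = r(1 − N/K) = 0.159 × (1 − 194000/900000).
= 0.159 × 0.78444 = 0.12473.

0.125 per day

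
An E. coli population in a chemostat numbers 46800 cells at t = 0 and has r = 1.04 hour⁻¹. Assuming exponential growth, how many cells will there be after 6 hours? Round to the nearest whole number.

N(t) = N₀·e^(rt) = 46800 × e^(1.04×6) = 46800 × e^6.24.
e^6.24 ≈ 512.86, so N ≈ 46800 × 512.86 = 2.400178×10^7.

24001778 cells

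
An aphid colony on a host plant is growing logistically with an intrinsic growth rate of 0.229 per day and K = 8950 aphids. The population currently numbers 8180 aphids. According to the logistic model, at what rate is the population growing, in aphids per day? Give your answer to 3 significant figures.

dN/dt = rN(1 − N/K) = 0.229 × 8180 × (1 − 8180/8950).
1 − 8180/8950 = 0.086034; dN/dt = 0.229 × 8180 × 0.086034 = 161.16.

161 aphids per day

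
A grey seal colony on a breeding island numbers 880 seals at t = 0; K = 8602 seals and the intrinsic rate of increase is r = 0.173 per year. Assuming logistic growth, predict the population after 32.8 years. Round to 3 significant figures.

A = (K − N₀)/N₀ = (8602 − 880)/880 = 8.775.
N(t) = K/(1 + A·e^(−rt)) = 8602/(1 + 8.775×e^(−0.173×32.8)).
e^(−5.674) = 0.0034327; denominator = 1 + 8.775×0.0034327 = 1.0301.
N = 8602/1.0301 = 8350.47.

8350 seals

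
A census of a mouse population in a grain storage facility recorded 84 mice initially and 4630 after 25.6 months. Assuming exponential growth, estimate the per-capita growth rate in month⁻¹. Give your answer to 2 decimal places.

From N(t) = N₀·e^(rt): e^(r·25.6) = 4630/84 = 55.119.
r·25.6 = ln(55.119) = 4.0095, so r = 4.0095/25.6 = 0.15662.

0.16 per month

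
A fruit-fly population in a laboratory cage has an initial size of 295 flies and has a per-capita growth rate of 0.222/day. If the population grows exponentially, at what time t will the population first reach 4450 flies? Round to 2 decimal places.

12.22 days

Set N₀·e^(rt) = 4450: e^(0.222·t) = 4450/295 = 15.085.
0.222·t = ln(15.085) = 2.7137, so t = 2.7137/0.222 = 12.224.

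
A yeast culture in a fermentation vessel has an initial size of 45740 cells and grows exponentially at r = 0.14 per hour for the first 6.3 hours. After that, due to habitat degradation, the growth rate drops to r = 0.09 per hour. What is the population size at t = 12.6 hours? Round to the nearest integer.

Phase 1: N(6.3) = 45740·e^(0.14×6.3) = 45740·e^0.882 = 110495.
Phase 2 runs for 12.6 − 6.3 = 6.3 hours at r = 0.09.
N(12.6) = 110495·e^(0.09×6.3) = 110495·e^0.567 = 194800.

194800 cells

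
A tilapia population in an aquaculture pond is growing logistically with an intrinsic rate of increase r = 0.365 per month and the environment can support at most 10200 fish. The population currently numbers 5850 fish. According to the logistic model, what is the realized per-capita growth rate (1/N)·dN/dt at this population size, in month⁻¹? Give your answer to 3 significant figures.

0.156 per month

(1/N)·dN/dt = r(1 − N/K) = 0.365 × (1 − 5850/10200).
= 0.365 × 0.42647 = 0.15566.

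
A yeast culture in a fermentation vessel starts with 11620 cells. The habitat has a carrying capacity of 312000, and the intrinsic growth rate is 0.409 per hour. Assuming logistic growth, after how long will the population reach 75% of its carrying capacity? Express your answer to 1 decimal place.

A = (K − N₀)/N₀ = (312000 − 11620)/11620 = 25.85.
Solve 312000/(1 + 25.85·e^(−0.409t)) = 234000: 1 + 25.85·e^(−0.409t) = 1.3333, so e^(−0.409t) = 0.0128948.
−0.409·t = ln(0.0128948) = -4.3509, so t = 4.3509/0.409 = 10.638.

10.6 hours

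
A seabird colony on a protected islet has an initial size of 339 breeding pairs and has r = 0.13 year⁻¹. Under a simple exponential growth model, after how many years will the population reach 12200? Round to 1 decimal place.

27.6 years

Set N₀·e^(rt) = 12200: e^(0.13·t) = 12200/339 = 35.988.
0.13·t = ln(35.988) = 3.5832, so t = 3.5832/0.13 = 27.563.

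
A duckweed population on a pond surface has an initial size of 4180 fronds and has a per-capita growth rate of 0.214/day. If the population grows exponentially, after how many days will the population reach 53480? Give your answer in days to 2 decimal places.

11.91 days

Set N₀·e^(rt) = 53480: e^(0.214·t) = 53480/4180 = 12.794.
0.214·t = ln(12.794) = 2.549, so t = 2.549/0.214 = 11.911.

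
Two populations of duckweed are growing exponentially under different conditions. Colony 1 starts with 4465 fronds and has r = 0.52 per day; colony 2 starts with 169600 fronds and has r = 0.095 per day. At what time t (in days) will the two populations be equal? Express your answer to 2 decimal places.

Set 4465·e^(0.52t) = 169600·e^(0.095t).
e^((0.52 − 0.095)t) = 169600/4465 → e^(0.425·t) = 37.984.
0.425·t = ln(37.984) = 3.6372, so t = 3.6372/0.425 = 8.5581.

8.56 days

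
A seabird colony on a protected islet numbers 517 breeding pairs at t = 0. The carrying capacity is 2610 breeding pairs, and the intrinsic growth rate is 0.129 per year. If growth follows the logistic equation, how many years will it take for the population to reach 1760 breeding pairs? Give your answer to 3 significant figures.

A = (K − N₀)/N₀ = (2610 − 517)/517 = 4.0484.
Solve 2610/(1 + 4.0484·e^(−0.129t)) = 1760: 1 + 4.0484·e^(−0.129t) = 1.483, so e^(−0.129t) = 0.119296.
−0.129·t = ln(0.119296) = -2.1261, so t = 2.1261/0.129 = 16.482.

16.5 years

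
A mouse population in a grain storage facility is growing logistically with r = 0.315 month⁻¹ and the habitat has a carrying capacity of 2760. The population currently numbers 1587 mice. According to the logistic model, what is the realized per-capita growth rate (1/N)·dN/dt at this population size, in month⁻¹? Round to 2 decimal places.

0.13 per month

(1/N)·dN/dt = r(1 − N/K) = 0.315 × (1 − 1587/2760).
= 0.315 × 0.425 = 0.13388.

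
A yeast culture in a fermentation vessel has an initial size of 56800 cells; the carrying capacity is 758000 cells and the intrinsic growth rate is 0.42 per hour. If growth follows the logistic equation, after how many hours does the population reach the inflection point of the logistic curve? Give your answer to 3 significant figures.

Logistic growth is fastest at N = K/2 = 379000.
A = (K − N₀)/N₀ = 12.345. Set K/(1 + A·e^(−rt)) = K/2 → A·e^(−rt) = 1.
e^(−0.42t) = 1/12.345 = 0.081004, so t = ln(12.345)/0.42 = 2.5133/0.42 = 5.9839.

5.98 hours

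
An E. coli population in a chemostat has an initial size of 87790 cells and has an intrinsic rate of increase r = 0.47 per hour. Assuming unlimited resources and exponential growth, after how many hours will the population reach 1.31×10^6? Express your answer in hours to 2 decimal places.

5.75 hours

Set N₀·e^(rt) = 1.31×10^6: e^(0.47·t) = 1.31×10^6/87790 = 14.922.
0.47·t = ln(14.922) = 2.7028, so t = 2.7028/0.47 = 5.7507.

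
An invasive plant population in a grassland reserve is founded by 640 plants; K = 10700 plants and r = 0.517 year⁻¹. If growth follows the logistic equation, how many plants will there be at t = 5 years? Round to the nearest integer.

4897 plants

A = (K − N₀)/N₀ = (10700 − 640)/640 = 15.719.
N(t) = K/(1 + A·e^(−rt)) = 10700/(1 + 15.719×e^(−0.517×5)).
e^(−2.585) = 0.075396; denominator = 1 + 15.719×0.075396 = 2.1851.
N = 10700/2.1851 = 4896.73.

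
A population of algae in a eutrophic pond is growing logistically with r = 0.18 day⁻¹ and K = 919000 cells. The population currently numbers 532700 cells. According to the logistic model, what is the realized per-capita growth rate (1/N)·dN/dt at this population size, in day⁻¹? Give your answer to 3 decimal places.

0.076 per day

(1/N)·dN/dt = r(1 − N/K) = 0.18 × (1 − 532700/919000).
= 0.18 × 0.42035 = 0.075663.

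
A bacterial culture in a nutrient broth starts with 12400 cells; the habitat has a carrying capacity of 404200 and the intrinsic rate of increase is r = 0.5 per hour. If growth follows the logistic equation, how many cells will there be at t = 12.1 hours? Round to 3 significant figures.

376000 cells

A = (K − N₀)/N₀ = (404200 − 12400)/12400 = 31.597.
N(t) = K/(1 + A·e^(−rt)) = 404200/(1 + 31.597×e^(−0.5×12.1)).
e^(−6.05) = 0.0023579; denominator = 1 + 31.597×0.0023579 = 1.0745.
N = 404200/1.0745 = 376175.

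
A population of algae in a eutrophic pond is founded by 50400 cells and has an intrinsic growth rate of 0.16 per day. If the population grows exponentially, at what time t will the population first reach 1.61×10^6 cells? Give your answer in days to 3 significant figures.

Set N₀·e^(rt) = 1.61×10^6: e^(0.16·t) = 1.61×10^6/50400 = 31.944.
0.16·t = ln(31.944) = 3.464, so t = 3.464/0.16 = 21.65.

21.6 days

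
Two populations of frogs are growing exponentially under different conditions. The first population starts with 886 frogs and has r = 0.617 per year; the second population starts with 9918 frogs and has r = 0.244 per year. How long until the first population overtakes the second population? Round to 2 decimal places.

6.48 years

Set 886·e^(0.617t) = 9918·e^(0.244t).
e^((0.617 − 0.244)t) = 9918/886 → e^(0.373·t) = 11.194.
0.373·t = ln(11.194) = 2.4154, so t = 2.4154/0.373 = 6.4756.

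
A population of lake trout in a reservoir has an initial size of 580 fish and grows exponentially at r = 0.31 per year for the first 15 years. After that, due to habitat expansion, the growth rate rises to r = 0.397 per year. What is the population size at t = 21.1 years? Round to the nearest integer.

683327 fish

Phase 1: N(15) = 580·e^(0.31×15) = 580·e^4.65 = 60659.3.
Phase 2 runs for 21.1 − 15 = 6.1 years at r = 0.397.
N(21.1) = 60659.3·e^(0.397×6.1) = 60659.3·e^2.422 = 683327.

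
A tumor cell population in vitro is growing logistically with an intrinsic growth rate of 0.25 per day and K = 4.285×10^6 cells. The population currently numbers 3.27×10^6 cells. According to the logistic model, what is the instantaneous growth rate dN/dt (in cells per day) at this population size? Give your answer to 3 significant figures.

194000 cells per day

dN/dt = rN(1 − N/K) = 0.25 × 3.27×10^6 × (1 − 3.27×10^6/4.285×10^6).
1 − 3.27×10^6/4.285×10^6 = 0.23687; dN/dt = 0.25 × 3.27×10^6 × 0.23687 = 1.93644×10^5.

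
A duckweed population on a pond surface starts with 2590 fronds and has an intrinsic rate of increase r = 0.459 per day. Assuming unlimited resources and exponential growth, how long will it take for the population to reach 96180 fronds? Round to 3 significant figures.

7.87 days

Set N₀·e^(rt) = 96180: e^(0.459·t) = 96180/2590 = 37.135.
0.459·t = ln(37.135) = 3.6146, so t = 3.6146/0.459 = 7.8749.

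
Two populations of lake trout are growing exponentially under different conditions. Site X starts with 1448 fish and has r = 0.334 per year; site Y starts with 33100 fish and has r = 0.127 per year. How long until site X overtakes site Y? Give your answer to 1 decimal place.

Set 1448·e^(0.334t) = 33100·e^(0.127t).
e^((0.334 − 0.127)t) = 33100/1448 → e^(0.207·t) = 22.859.
0.207·t = ln(22.859) = 3.1293, so t = 3.1293/0.207 = 15.118.

15.1 years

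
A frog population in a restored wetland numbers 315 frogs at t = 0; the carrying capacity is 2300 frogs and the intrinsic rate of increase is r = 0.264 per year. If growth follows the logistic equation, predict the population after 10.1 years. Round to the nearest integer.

1599 frogs

A = (K − N₀)/N₀ = (2300 − 315)/315 = 6.3016.
N(t) = K/(1 + A·e^(−rt)) = 2300/(1 + 6.3016×e^(−0.264×10.1)).
e^(−2.666) = 0.069502; denominator = 1 + 6.3016×0.069502 = 1.438.
N = 2300/1.438 = 1599.47.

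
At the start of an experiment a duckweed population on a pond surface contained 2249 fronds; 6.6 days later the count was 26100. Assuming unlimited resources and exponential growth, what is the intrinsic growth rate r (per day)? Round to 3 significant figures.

0.371 per day

From N(t) = N₀·e^(rt): e^(r·6.6) = 26100/2249 = 11.605.
r·6.6 = ln(11.605) = 2.4514, so r = 2.4514/6.6 = 0.37143.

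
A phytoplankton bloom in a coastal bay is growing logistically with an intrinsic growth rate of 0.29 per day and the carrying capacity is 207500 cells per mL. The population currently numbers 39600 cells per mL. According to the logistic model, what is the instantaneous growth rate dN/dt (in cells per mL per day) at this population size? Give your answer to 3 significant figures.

dN/dt = rN(1 − N/K) = 0.29 × 39600 × (1 − 39600/207500).
1 − 39600/207500 = 0.80916; dN/dt = 0.29 × 39600 × 0.80916 = 9292.4.

9290 cells per mL per day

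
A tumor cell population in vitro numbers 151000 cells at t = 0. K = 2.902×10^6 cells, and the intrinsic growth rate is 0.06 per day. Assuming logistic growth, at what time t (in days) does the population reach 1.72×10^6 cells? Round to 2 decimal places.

A = (K − N₀)/N₀ = (2.902×10^6 − 151000)/151000 = 18.219.
Solve 2.902×10^6/(1 + 18.219·e^(−0.06t)) = 1.72×10^6: 1 + 18.219·e^(−0.06t) = 1.6872, so e^(−0.06t) = 0.0377203.
−0.06·t = ln(0.0377203) = -3.2776, so t = 3.2776/0.06 = 54.626.

54.63 days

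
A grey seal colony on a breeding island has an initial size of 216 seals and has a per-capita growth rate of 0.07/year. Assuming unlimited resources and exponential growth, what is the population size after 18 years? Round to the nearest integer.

N(t) = N₀·e^(rt) = 216 × e^(0.07×18) = 216 × e^1.26.
e^1.26 ≈ 3.5254, so N ≈ 216 × 3.5254 = 761.491.

761 seals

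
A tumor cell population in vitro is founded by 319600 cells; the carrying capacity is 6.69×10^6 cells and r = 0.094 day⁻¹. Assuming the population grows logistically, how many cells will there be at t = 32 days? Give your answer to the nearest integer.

3371179 cells

A = (K − N₀)/N₀ = (6.69×10^6 − 319600)/319600 = 19.932.
N(t) = K/(1 + A·e^(−rt)) = 6.69×10^6/(1 + 19.932×e^(−0.094×32)).
e^(−3.008) = 0.04939; denominator = 1 + 19.932×0.04939 = 1.9845.
N = 6.69×10^6/1.9845 = 3.371179×10^6.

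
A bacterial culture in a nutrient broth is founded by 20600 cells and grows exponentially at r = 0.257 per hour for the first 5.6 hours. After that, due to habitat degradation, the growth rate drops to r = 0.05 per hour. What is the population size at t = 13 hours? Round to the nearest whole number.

125775 cells

Phase 1: N(5.6) = 20600·e^(0.257×5.6) = 20600·e^1.439 = 86876.8.
Phase 2 runs for 13 − 5.6 = 7.4 hours at r = 0.05.
N(13) = 86876.8·e^(0.05×7.4) = 86876.8·e^0.37 = 125775.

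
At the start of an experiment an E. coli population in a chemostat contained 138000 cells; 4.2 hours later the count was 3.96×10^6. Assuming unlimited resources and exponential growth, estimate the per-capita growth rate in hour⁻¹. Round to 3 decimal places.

0.799 per hour

From N(t) = N₀·e^(rt): e^(r·4.2) = 3.96×10^6/138000 = 28.696.
r·4.2 = ln(28.696) = 3.3567, so r = 3.3567/4.2 = 0.79923.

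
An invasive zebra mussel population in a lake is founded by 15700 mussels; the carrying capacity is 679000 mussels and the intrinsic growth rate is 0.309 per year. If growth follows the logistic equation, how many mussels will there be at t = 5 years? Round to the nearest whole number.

67818 mussels

A = (K − N₀)/N₀ = (679000 − 15700)/15700 = 42.248.
N(t) = K/(1 + A·e^(−rt)) = 679000/(1 + 42.248×e^(−0.309×5)).
e^(−1.545) = 0.21331; denominator = 1 + 42.248×0.21331 = 10.012.
N = 679000/10.012 = 67818.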